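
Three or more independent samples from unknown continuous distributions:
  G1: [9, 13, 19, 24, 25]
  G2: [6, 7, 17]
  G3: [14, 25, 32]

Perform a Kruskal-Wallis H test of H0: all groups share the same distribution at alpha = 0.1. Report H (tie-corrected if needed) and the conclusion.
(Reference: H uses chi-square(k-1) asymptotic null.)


Step 1: Combine all N = 11 observations and assign midranks.
sorted (value, group, rank): (6,G2,1), (7,G2,2), (9,G1,3), (13,G1,4), (14,G3,5), (17,G2,6), (19,G1,7), (24,G1,8), (25,G1,9.5), (25,G3,9.5), (32,G3,11)
Step 2: Sum ranks within each group.
R_1 = 31.5 (n_1 = 5)
R_2 = 9 (n_2 = 3)
R_3 = 25.5 (n_3 = 3)
Step 3: H = 12/(N(N+1)) * sum(R_i^2/n_i) - 3(N+1)
     = 12/(11*12) * (31.5^2/5 + 9^2/3 + 25.5^2/3) - 3*12
     = 0.090909 * 442.2 - 36
     = 4.200000.
Step 4: Ties present; correction factor C = 1 - 6/(11^3 - 11) = 0.995455. Corrected H = 4.200000 / 0.995455 = 4.219178.
Step 5: Under H0, H ~ chi^2(2); p-value = 0.121288.
Step 6: alpha = 0.1. fail to reject H0.

H = 4.2192, df = 2, p = 0.121288, fail to reject H0.


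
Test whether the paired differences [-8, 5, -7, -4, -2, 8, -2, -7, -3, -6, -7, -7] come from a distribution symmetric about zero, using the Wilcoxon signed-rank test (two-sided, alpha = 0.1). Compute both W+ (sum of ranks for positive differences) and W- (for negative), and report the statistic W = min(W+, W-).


Step 1: Drop any zero differences (none here) and take |d_i|.
|d| = [8, 5, 7, 4, 2, 8, 2, 7, 3, 6, 7, 7]
Step 2: Midrank |d_i| (ties get averaged ranks).
ranks: |8|->11.5, |5|->5, |7|->8.5, |4|->4, |2|->1.5, |8|->11.5, |2|->1.5, |7|->8.5, |3|->3, |6|->6, |7|->8.5, |7|->8.5
Step 3: Attach original signs; sum ranks with positive sign and with negative sign.
W+ = 5 + 11.5 = 16.5
W- = 11.5 + 8.5 + 4 + 1.5 + 1.5 + 8.5 + 3 + 6 + 8.5 + 8.5 = 61.5
(Check: W+ + W- = 78 should equal n(n+1)/2 = 78.)
Step 4: Test statistic W = min(W+, W-) = 16.5.
Step 5: Ties in |d|, so use the tie-corrected normal approximation.
        E[W] = n(n+1)/4 = 12*13/4 = 39.
        Tie groups: |d|=2 (t=2), |d|=7 (t=4), |d|=8 (t=2); sum(t^3 - t) = 72.
        Var[W] = n(n+1)(2n+1)/24 - sum(t^3-t)/48 = 3900/24 - 72/48 = 161.
        z = (W - E[W]) / sqrt(Var[W]) = (16.5 - 39) / 12.6886 = -1.7732.
        Two-sided p = 2*Phi(z) = 0.076188.
Step 6: alpha = 0.1. reject H0.

W+ = 16.5, W- = 61.5, W = min = 16.5, p = 0.076188, reject H0.


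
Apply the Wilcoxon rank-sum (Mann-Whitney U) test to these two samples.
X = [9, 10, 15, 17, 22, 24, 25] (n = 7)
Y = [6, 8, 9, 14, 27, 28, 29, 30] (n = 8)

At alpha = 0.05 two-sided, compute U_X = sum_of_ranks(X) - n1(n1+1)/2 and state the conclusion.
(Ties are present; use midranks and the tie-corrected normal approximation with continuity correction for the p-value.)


Step 1: Combine and sort all 15 observations; assign midranks.
sorted (value, group): (6,Y), (8,Y), (9,X), (9,Y), (10,X), (14,Y), (15,X), (17,X), (22,X), (24,X), (25,X), (27,Y), (28,Y), (29,Y), (30,Y)
ranks: 6->1, 8->2, 9->3.5, 9->3.5, 10->5, 14->6, 15->7, 17->8, 22->9, 24->10, 25->11, 27->12, 28->13, 29->14, 30->15
Step 2: Rank sum for X: R1 = 3.5 + 5 + 7 + 8 + 9 + 10 + 11 = 53.5.
Step 3: U_X = R1 - n1(n1+1)/2 = 53.5 - 7*8/2 = 53.5 - 28 = 25.5.
       U_Y = n1*n2 - U_X = 56 - 25.5 = 30.5.
Step 4: Ties are present, so use the tie-corrected normal approximation (with continuity correction) for the p-value.
Step 5: p-value = 0.816801; compare to alpha = 0.05. fail to reject H0.

U_X = 25.5, p = 0.816801, fail to reject H0 at alpha = 0.05.


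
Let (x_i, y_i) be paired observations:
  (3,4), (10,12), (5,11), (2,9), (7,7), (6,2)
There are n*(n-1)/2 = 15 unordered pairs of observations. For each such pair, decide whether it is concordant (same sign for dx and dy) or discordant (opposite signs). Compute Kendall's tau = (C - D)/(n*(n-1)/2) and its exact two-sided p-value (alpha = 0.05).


Step 1: Enumerate the 15 unordered pairs (i,j) with i<j and classify each by sign(x_j-x_i) * sign(y_j-y_i).
  (1,2):dx=+7,dy=+8->C; (1,3):dx=+2,dy=+7->C; (1,4):dx=-1,dy=+5->D; (1,5):dx=+4,dy=+3->C
  (1,6):dx=+3,dy=-2->D; (2,3):dx=-5,dy=-1->C; (2,4):dx=-8,dy=-3->C; (2,5):dx=-3,dy=-5->C
  (2,6):dx=-4,dy=-10->C; (3,4):dx=-3,dy=-2->C; (3,5):dx=+2,dy=-4->D; (3,6):dx=+1,dy=-9->D
  (4,5):dx=+5,dy=-2->D; (4,6):dx=+4,dy=-7->D; (5,6):dx=-1,dy=-5->C
Step 2: C = 9, D = 6, total pairs = 15.
Step 3: tau = (C - D)/(n(n-1)/2) = (9 - 6)/15 = 0.200000.
Step 4: Exact two-sided p-value (enumerate n! = 720 permutations of y under H0): p = 0.719444.
Step 5: alpha = 0.05. fail to reject H0.

tau_b = 0.2000 (C=9, D=6), p = 0.719444, fail to reject H0.


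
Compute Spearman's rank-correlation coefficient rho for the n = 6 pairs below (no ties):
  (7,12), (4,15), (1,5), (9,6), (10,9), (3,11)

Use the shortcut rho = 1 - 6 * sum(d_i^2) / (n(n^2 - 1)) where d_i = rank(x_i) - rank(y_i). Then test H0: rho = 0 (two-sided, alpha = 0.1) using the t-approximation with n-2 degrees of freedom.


Step 1: Rank x and y separately (midranks; no ties here).
rank(x): 7->4, 4->3, 1->1, 9->5, 10->6, 3->2
rank(y): 12->5, 15->6, 5->1, 6->2, 9->3, 11->4
Step 2: d_i = R_x(i) - R_y(i); compute d_i^2.
  (4-5)^2=1, (3-6)^2=9, (1-1)^2=0, (5-2)^2=9, (6-3)^2=9, (2-4)^2=4
sum(d^2) = 32.
Step 3: rho = 1 - 6*32 / (6*(6^2 - 1)) = 1 - 192/210 = 0.085714.
Step 4: Under H0, t = rho * sqrt((n-2)/(1-rho^2)) = 0.1721 ~ t(4).
Step 5: Two-sided p-value from the t-distribution with 4 df = 0.871743.
Step 6: alpha = 0.1. fail to reject H0.

rho = 0.0857, p = 0.871743, fail to reject H0 at alpha = 0.1.


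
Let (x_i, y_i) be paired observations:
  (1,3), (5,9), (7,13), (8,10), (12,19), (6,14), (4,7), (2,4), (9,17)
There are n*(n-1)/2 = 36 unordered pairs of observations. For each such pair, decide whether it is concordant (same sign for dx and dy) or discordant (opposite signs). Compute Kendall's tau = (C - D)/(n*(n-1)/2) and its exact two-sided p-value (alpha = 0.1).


Step 1: Enumerate the 36 unordered pairs (i,j) with i<j and classify each by sign(x_j-x_i) * sign(y_j-y_i).
  (1,2):dx=+4,dy=+6->C; (1,3):dx=+6,dy=+10->C; (1,4):dx=+7,dy=+7->C; (1,5):dx=+11,dy=+16->C
  (1,6):dx=+5,dy=+11->C; (1,7):dx=+3,dy=+4->C; (1,8):dx=+1,dy=+1->C; (1,9):dx=+8,dy=+14->C
  (2,3):dx=+2,dy=+4->C; (2,4):dx=+3,dy=+1->C; (2,5):dx=+7,dy=+10->C; (2,6):dx=+1,dy=+5->C
  (2,7):dx=-1,dy=-2->C; (2,8):dx=-3,dy=-5->C; (2,9):dx=+4,dy=+8->C; (3,4):dx=+1,dy=-3->D
  (3,5):dx=+5,dy=+6->C; (3,6):dx=-1,dy=+1->D; (3,7):dx=-3,dy=-6->C; (3,8):dx=-5,dy=-9->C
  (3,9):dx=+2,dy=+4->C; (4,5):dx=+4,dy=+9->C; (4,6):dx=-2,dy=+4->D; (4,7):dx=-4,dy=-3->C
  (4,8):dx=-6,dy=-6->C; (4,9):dx=+1,dy=+7->C; (5,6):dx=-6,dy=-5->C; (5,7):dx=-8,dy=-12->C
  (5,8):dx=-10,dy=-15->C; (5,9):dx=-3,dy=-2->C; (6,7):dx=-2,dy=-7->C; (6,8):dx=-4,dy=-10->C
  (6,9):dx=+3,dy=+3->C; (7,8):dx=-2,dy=-3->C; (7,9):dx=+5,dy=+10->C; (8,9):dx=+7,dy=+13->C
Step 2: C = 33, D = 3, total pairs = 36.
Step 3: tau = (C - D)/(n(n-1)/2) = (33 - 3)/36 = 0.833333.
Step 4: Exact two-sided p-value (enumerate n! = 362880 permutations of y under H0): p = 0.000854.
Step 5: alpha = 0.1. reject H0.

tau_b = 0.8333 (C=33, D=3), p = 0.000854, reject H0.


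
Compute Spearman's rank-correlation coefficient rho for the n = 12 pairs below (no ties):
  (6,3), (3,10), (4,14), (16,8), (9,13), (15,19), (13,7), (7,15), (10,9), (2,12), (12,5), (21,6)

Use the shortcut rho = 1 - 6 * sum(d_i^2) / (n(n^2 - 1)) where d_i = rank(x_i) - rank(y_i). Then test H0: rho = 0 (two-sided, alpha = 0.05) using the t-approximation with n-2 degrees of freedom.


Step 1: Rank x and y separately (midranks; no ties here).
rank(x): 6->4, 3->2, 4->3, 16->11, 9->6, 15->10, 13->9, 7->5, 10->7, 2->1, 12->8, 21->12
rank(y): 3->1, 10->7, 14->10, 8->5, 13->9, 19->12, 7->4, 15->11, 9->6, 12->8, 5->2, 6->3
Step 2: d_i = R_x(i) - R_y(i); compute d_i^2.
  (4-1)^2=9, (2-7)^2=25, (3-10)^2=49, (11-5)^2=36, (6-9)^2=9, (10-12)^2=4, (9-4)^2=25, (5-11)^2=36, (7-6)^2=1, (1-8)^2=49, (8-2)^2=36, (12-3)^2=81
sum(d^2) = 360.
Step 3: rho = 1 - 6*360 / (12*(12^2 - 1)) = 1 - 2160/1716 = -0.258741.
Step 4: Under H0, t = rho * sqrt((n-2)/(1-rho^2)) = -0.8471 ~ t(10).
Step 5: Two-sided p-value from the t-distribution with 10 df = 0.416775.
Step 6: alpha = 0.05. fail to reject H0.

rho = -0.2587, p = 0.416775, fail to reject H0 at alpha = 0.05.


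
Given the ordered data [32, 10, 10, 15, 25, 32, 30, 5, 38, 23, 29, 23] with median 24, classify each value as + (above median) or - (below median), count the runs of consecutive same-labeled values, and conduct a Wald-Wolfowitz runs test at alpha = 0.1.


Step 1: Compute median = 24; label A = above, B = below.
Labels in order: ABBBAAABABAB  (n_A = 6, n_B = 6)
Step 2: Count runs R = 8.
Step 3: Under H0 (random ordering), E[R] = 2*n_A*n_B/(n_A+n_B) + 1 = 2*6*6/12 + 1 = 7.0000.
        Var[R] = 2*n_A*n_B*(2*n_A*n_B - n_A - n_B) / ((n_A+n_B)^2 * (n_A+n_B-1)) = 4320/1584 = 2.7273.
        SD[R] = 1.6514.
Step 4: Continuity-corrected z = (R - 0.5 - E[R]) / SD[R] = (8 - 0.5 - 7.0000) / 1.6514 = 0.3028.
Step 5: Two-sided p-value via normal approximation = 2*(1 - Phi(|z|)) = 0.762069.
Step 6: alpha = 0.1. fail to reject H0.

R = 8, z = 0.3028, p = 0.762069, fail to reject H0.


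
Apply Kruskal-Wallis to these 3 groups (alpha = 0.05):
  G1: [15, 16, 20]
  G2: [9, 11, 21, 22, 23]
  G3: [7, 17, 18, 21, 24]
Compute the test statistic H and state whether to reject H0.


Step 1: Combine all N = 13 observations and assign midranks.
sorted (value, group, rank): (7,G3,1), (9,G2,2), (11,G2,3), (15,G1,4), (16,G1,5), (17,G3,6), (18,G3,7), (20,G1,8), (21,G2,9.5), (21,G3,9.5), (22,G2,11), (23,G2,12), (24,G3,13)
Step 2: Sum ranks within each group.
R_1 = 17 (n_1 = 3)
R_2 = 37.5 (n_2 = 5)
R_3 = 36.5 (n_3 = 5)
Step 3: H = 12/(N(N+1)) * sum(R_i^2/n_i) - 3(N+1)
     = 12/(13*14) * (17^2/3 + 37.5^2/5 + 36.5^2/5) - 3*14
     = 0.065934 * 644.033 - 42
     = 0.463736.
Step 4: Ties present; correction factor C = 1 - 6/(13^3 - 13) = 0.997253. Corrected H = 0.463736 / 0.997253 = 0.465014.
Step 5: Under H0, H ~ chi^2(2); p-value = 0.792544.
Step 6: alpha = 0.05. fail to reject H0.

H = 0.4650, df = 2, p = 0.792544, fail to reject H0.


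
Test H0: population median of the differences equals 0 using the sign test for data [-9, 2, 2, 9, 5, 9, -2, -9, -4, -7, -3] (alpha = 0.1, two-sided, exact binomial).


Step 1: Discard zero differences. Original n = 11; n_eff = number of nonzero differences = 11.
Nonzero differences (with sign): -9, +2, +2, +9, +5, +9, -2, -9, -4, -7, -3
Step 2: Count signs: positive = 5, negative = 6.
Step 3: Under H0: P(positive) = 0.5, so the number of positives S ~ Bin(11, 0.5).
Step 4: Two-sided exact p-value = sum of Bin(11,0.5) probabilities at or below the observed probability = 1.000000.
Step 5: alpha = 0.1. fail to reject H0.

n_eff = 11, pos = 5, neg = 6, p = 1.000000, fail to reject H0.


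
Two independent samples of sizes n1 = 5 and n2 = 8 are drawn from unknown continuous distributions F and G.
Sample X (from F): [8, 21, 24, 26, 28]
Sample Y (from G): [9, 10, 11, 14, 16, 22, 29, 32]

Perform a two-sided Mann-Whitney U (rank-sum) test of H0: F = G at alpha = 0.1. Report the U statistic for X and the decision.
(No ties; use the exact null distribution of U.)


Step 1: Combine and sort all 13 observations; assign midranks.
sorted (value, group): (8,X), (9,Y), (10,Y), (11,Y), (14,Y), (16,Y), (21,X), (22,Y), (24,X), (26,X), (28,X), (29,Y), (32,Y)
ranks: 8->1, 9->2, 10->3, 11->4, 14->5, 16->6, 21->7, 22->8, 24->9, 26->10, 28->11, 29->12, 32->13
Step 2: Rank sum for X: R1 = 1 + 7 + 9 + 10 + 11 = 38.
Step 3: U_X = R1 - n1(n1+1)/2 = 38 - 5*6/2 = 38 - 15 = 23.
       U_Y = n1*n2 - U_X = 40 - 23 = 17.
Step 4: No ties, so the exact null distribution of U (based on enumerating the C(13,5) = 1287 equally likely rank assignments) gives the two-sided p-value.
Step 5: p-value = 0.724165; compare to alpha = 0.1. fail to reject H0.

U_X = 23, p = 0.724165, fail to reject H0 at alpha = 0.1.


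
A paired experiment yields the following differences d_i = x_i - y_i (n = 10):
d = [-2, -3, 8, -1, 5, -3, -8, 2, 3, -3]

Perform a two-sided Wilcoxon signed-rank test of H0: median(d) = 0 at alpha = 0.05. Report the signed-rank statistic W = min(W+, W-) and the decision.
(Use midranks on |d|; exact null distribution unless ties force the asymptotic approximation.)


Step 1: Drop any zero differences (none here) and take |d_i|.
|d| = [2, 3, 8, 1, 5, 3, 8, 2, 3, 3]
Step 2: Midrank |d_i| (ties get averaged ranks).
ranks: |2|->2.5, |3|->5.5, |8|->9.5, |1|->1, |5|->8, |3|->5.5, |8|->9.5, |2|->2.5, |3|->5.5, |3|->5.5
Step 3: Attach original signs; sum ranks with positive sign and with negative sign.
W+ = 9.5 + 8 + 2.5 + 5.5 = 25.5
W- = 2.5 + 5.5 + 1 + 5.5 + 9.5 + 5.5 = 29.5
(Check: W+ + W- = 55 should equal n(n+1)/2 = 55.)
Step 4: Test statistic W = min(W+, W-) = 25.5.
Step 5: Ties in |d|, so use the tie-corrected normal approximation.
        E[W] = n(n+1)/4 = 10*11/4 = 27.5.
        Tie groups: |d|=2 (t=2), |d|=3 (t=4), |d|=8 (t=2); sum(t^3 - t) = 72.
        Var[W] = n(n+1)(2n+1)/24 - sum(t^3-t)/48 = 2310/24 - 72/48 = 94.75.
        z = (W - E[W]) / sqrt(Var[W]) = (25.5 - 27.5) / 9.7340 = -0.2055.
        Two-sided p = 2*Phi(z) = 0.837208.
Step 6: alpha = 0.05. fail to reject H0.

W+ = 25.5, W- = 29.5, W = min = 25.5, p = 0.837208, fail to reject H0.


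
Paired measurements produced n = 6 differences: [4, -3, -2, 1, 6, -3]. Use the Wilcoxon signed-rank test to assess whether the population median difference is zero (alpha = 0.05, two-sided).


Step 1: Drop any zero differences (none here) and take |d_i|.
|d| = [4, 3, 2, 1, 6, 3]
Step 2: Midrank |d_i| (ties get averaged ranks).
ranks: |4|->5, |3|->3.5, |2|->2, |1|->1, |6|->6, |3|->3.5
Step 3: Attach original signs; sum ranks with positive sign and with negative sign.
W+ = 5 + 1 + 6 = 12
W- = 3.5 + 2 + 3.5 = 9
(Check: W+ + W- = 21 should equal n(n+1)/2 = 21.)
Step 4: Test statistic W = min(W+, W-) = 9.
Step 5: Ties in |d|, so use the tie-corrected normal approximation.
        E[W] = n(n+1)/4 = 6*7/4 = 10.5.
        Tie groups: |d|=3 (t=2); sum(t^3 - t) = 6.
        Var[W] = n(n+1)(2n+1)/24 - sum(t^3-t)/48 = 546/24 - 6/48 = 22.625.
        z = (W - E[W]) / sqrt(Var[W]) = (9 - 10.5) / 4.7566 = -0.3154.
        Two-sided p = 2*Phi(z) = 0.752494.
Step 6: alpha = 0.05. fail to reject H0.

W+ = 12, W- = 9, W = min = 9, p = 0.752494, fail to reject H0.


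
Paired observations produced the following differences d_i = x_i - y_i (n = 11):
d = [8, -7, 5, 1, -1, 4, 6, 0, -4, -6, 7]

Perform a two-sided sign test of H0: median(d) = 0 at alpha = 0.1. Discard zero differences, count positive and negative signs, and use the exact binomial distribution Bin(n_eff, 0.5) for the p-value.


Step 1: Discard zero differences. Original n = 11; n_eff = number of nonzero differences = 10.
Nonzero differences (with sign): +8, -7, +5, +1, -1, +4, +6, -4, -6, +7
Step 2: Count signs: positive = 6, negative = 4.
Step 3: Under H0: P(positive) = 0.5, so the number of positives S ~ Bin(10, 0.5).
Step 4: Two-sided exact p-value = sum of Bin(10,0.5) probabilities at or below the observed probability = 0.753906.
Step 5: alpha = 0.1. fail to reject H0.

n_eff = 10, pos = 6, neg = 4, p = 0.753906, fail to reject H0.


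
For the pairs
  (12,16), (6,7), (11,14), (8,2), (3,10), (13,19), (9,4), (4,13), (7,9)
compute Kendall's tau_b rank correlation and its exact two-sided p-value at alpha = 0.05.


Step 1: Enumerate the 36 unordered pairs (i,j) with i<j and classify each by sign(x_j-x_i) * sign(y_j-y_i).
  (1,2):dx=-6,dy=-9->C; (1,3):dx=-1,dy=-2->C; (1,4):dx=-4,dy=-14->C; (1,5):dx=-9,dy=-6->C
  (1,6):dx=+1,dy=+3->C; (1,7):dx=-3,dy=-12->C; (1,8):dx=-8,dy=-3->C; (1,9):dx=-5,dy=-7->C
  (2,3):dx=+5,dy=+7->C; (2,4):dx=+2,dy=-5->D; (2,5):dx=-3,dy=+3->D; (2,6):dx=+7,dy=+12->C
  (2,7):dx=+3,dy=-3->D; (2,8):dx=-2,dy=+6->D; (2,9):dx=+1,dy=+2->C; (3,4):dx=-3,dy=-12->C
  (3,5):dx=-8,dy=-4->C; (3,6):dx=+2,dy=+5->C; (3,7):dx=-2,dy=-10->C; (3,8):dx=-7,dy=-1->C
  (3,9):dx=-4,dy=-5->C; (4,5):dx=-5,dy=+8->D; (4,6):dx=+5,dy=+17->C; (4,7):dx=+1,dy=+2->C
  (4,8):dx=-4,dy=+11->D; (4,9):dx=-1,dy=+7->D; (5,6):dx=+10,dy=+9->C; (5,7):dx=+6,dy=-6->D
  (5,8):dx=+1,dy=+3->C; (5,9):dx=+4,dy=-1->D; (6,7):dx=-4,dy=-15->C; (6,8):dx=-9,dy=-6->C
  (6,9):dx=-6,dy=-10->C; (7,8):dx=-5,dy=+9->D; (7,9):dx=-2,dy=+5->D; (8,9):dx=+3,dy=-4->D
Step 2: C = 24, D = 12, total pairs = 36.
Step 3: tau = (C - D)/(n(n-1)/2) = (24 - 12)/36 = 0.333333.
Step 4: Exact two-sided p-value (enumerate n! = 362880 permutations of y under H0): p = 0.259518.
Step 5: alpha = 0.05. fail to reject H0.

tau_b = 0.3333 (C=24, D=12), p = 0.259518, fail to reject H0.


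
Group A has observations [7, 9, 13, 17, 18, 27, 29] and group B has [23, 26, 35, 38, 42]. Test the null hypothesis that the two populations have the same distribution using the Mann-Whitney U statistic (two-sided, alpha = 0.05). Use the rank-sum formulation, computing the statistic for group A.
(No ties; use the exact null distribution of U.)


Step 1: Combine and sort all 12 observations; assign midranks.
sorted (value, group): (7,X), (9,X), (13,X), (17,X), (18,X), (23,Y), (26,Y), (27,X), (29,X), (35,Y), (38,Y), (42,Y)
ranks: 7->1, 9->2, 13->3, 17->4, 18->5, 23->6, 26->7, 27->8, 29->9, 35->10, 38->11, 42->12
Step 2: Rank sum for X: R1 = 1 + 2 + 3 + 4 + 5 + 8 + 9 = 32.
Step 3: U_X = R1 - n1(n1+1)/2 = 32 - 7*8/2 = 32 - 28 = 4.
       U_Y = n1*n2 - U_X = 35 - 4 = 31.
Step 4: No ties, so the exact null distribution of U (based on enumerating the C(12,7) = 792 equally likely rank assignments) gives the two-sided p-value.
Step 5: p-value = 0.030303; compare to alpha = 0.05. reject H0.

U_X = 4, p = 0.030303, reject H0 at alpha = 0.05.


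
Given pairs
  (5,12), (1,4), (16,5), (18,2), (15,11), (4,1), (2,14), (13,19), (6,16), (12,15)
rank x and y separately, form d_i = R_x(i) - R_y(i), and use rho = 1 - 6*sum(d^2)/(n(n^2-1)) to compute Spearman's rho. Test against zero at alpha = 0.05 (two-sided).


Step 1: Rank x and y separately (midranks; no ties here).
rank(x): 5->4, 1->1, 16->9, 18->10, 15->8, 4->3, 2->2, 13->7, 6->5, 12->6
rank(y): 12->6, 4->3, 5->4, 2->2, 11->5, 1->1, 14->7, 19->10, 16->9, 15->8
Step 2: d_i = R_x(i) - R_y(i); compute d_i^2.
  (4-6)^2=4, (1-3)^2=4, (9-4)^2=25, (10-2)^2=64, (8-5)^2=9, (3-1)^2=4, (2-7)^2=25, (7-10)^2=9, (5-9)^2=16, (6-8)^2=4
sum(d^2) = 164.
Step 3: rho = 1 - 6*164 / (10*(10^2 - 1)) = 1 - 984/990 = 0.006061.
Step 4: Under H0, t = rho * sqrt((n-2)/(1-rho^2)) = 0.0171 ~ t(8).
Step 5: Two-sided p-value from the t-distribution with 8 df = 0.986743.
Step 6: alpha = 0.05. fail to reject H0.

rho = 0.0061, p = 0.986743, fail to reject H0 at alpha = 0.05.


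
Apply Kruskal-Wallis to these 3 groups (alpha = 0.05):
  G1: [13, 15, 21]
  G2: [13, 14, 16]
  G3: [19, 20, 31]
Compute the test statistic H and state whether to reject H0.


Step 1: Combine all N = 9 observations and assign midranks.
sorted (value, group, rank): (13,G1,1.5), (13,G2,1.5), (14,G2,3), (15,G1,4), (16,G2,5), (19,G3,6), (20,G3,7), (21,G1,8), (31,G3,9)
Step 2: Sum ranks within each group.
R_1 = 13.5 (n_1 = 3)
R_2 = 9.5 (n_2 = 3)
R_3 = 22 (n_3 = 3)
Step 3: H = 12/(N(N+1)) * sum(R_i^2/n_i) - 3(N+1)
     = 12/(9*10) * (13.5^2/3 + 9.5^2/3 + 22^2/3) - 3*10
     = 0.133333 * 252.167 - 30
     = 3.622222.
Step 4: Ties present; correction factor C = 1 - 6/(9^3 - 9) = 0.991667. Corrected H = 3.622222 / 0.991667 = 3.652661.
Step 5: Under H0, H ~ chi^2(2); p-value = 0.161003.
Step 6: alpha = 0.05. fail to reject H0.

H = 3.6527, df = 2, p = 0.161003, fail to reject H0.


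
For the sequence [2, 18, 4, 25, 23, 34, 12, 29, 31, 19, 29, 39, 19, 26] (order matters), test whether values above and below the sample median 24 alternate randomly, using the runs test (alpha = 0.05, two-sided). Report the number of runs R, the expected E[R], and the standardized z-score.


Step 1: Compute median = 24; label A = above, B = below.
Labels in order: BBBABABAABAABA  (n_A = 7, n_B = 7)
Step 2: Count runs R = 10.
Step 3: Under H0 (random ordering), E[R] = 2*n_A*n_B/(n_A+n_B) + 1 = 2*7*7/14 + 1 = 8.0000.
        Var[R] = 2*n_A*n_B*(2*n_A*n_B - n_A - n_B) / ((n_A+n_B)^2 * (n_A+n_B-1)) = 8232/2548 = 3.2308.
        SD[R] = 1.7974.
Step 4: Continuity-corrected z = (R - 0.5 - E[R]) / SD[R] = (10 - 0.5 - 8.0000) / 1.7974 = 0.8345.
Step 5: Two-sided p-value via normal approximation = 2*(1 - Phi(|z|)) = 0.403986.
Step 6: alpha = 0.05. fail to reject H0.

R = 10, z = 0.8345, p = 0.403986, fail to reject H0.


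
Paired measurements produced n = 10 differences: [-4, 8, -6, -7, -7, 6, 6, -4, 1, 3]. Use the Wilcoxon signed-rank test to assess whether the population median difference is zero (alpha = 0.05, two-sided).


Step 1: Drop any zero differences (none here) and take |d_i|.
|d| = [4, 8, 6, 7, 7, 6, 6, 4, 1, 3]
Step 2: Midrank |d_i| (ties get averaged ranks).
ranks: |4|->3.5, |8|->10, |6|->6, |7|->8.5, |7|->8.5, |6|->6, |6|->6, |4|->3.5, |1|->1, |3|->2
Step 3: Attach original signs; sum ranks with positive sign and with negative sign.
W+ = 10 + 6 + 6 + 1 + 2 = 25
W- = 3.5 + 6 + 8.5 + 8.5 + 3.5 = 30
(Check: W+ + W- = 55 should equal n(n+1)/2 = 55.)
Step 4: Test statistic W = min(W+, W-) = 25.
Step 5: Ties in |d|, so use the tie-corrected normal approximation.
        E[W] = n(n+1)/4 = 10*11/4 = 27.5.
        Tie groups: |d|=4 (t=2), |d|=6 (t=3), |d|=7 (t=2); sum(t^3 - t) = 36.
        Var[W] = n(n+1)(2n+1)/24 - sum(t^3-t)/48 = 2310/24 - 36/48 = 95.5.
        z = (W - E[W]) / sqrt(Var[W]) = (25 - 27.5) / 9.7724 = -0.2558.
        Two-sided p = 2*Phi(z) = 0.798088.
Step 6: alpha = 0.05. fail to reject H0.

W+ = 25, W- = 30, W = min = 25, p = 0.798088, fail to reject H0.


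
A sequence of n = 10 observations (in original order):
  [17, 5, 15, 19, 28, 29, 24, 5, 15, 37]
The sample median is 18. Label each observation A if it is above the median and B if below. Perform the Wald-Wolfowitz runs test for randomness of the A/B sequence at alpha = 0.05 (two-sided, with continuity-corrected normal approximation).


Step 1: Compute median = 18; label A = above, B = below.
Labels in order: BBBAAAABBA  (n_A = 5, n_B = 5)
Step 2: Count runs R = 4.
Step 3: Under H0 (random ordering), E[R] = 2*n_A*n_B/(n_A+n_B) + 1 = 2*5*5/10 + 1 = 6.0000.
        Var[R] = 2*n_A*n_B*(2*n_A*n_B - n_A - n_B) / ((n_A+n_B)^2 * (n_A+n_B-1)) = 2000/900 = 2.2222.
        SD[R] = 1.4907.
Step 4: Continuity-corrected z = (R + 0.5 - E[R]) / SD[R] = (4 + 0.5 - 6.0000) / 1.4907 = -1.0062.
Step 5: Two-sided p-value via normal approximation = 2*(1 - Phi(|z|)) = 0.314305.
Step 6: alpha = 0.05. fail to reject H0.

R = 4, z = -1.0062, p = 0.314305, fail to reject H0.


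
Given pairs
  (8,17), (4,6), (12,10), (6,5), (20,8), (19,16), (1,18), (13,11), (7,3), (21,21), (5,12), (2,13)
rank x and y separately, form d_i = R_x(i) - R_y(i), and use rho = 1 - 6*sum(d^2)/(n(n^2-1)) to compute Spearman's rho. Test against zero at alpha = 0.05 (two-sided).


Step 1: Rank x and y separately (midranks; no ties here).
rank(x): 8->7, 4->3, 12->8, 6->5, 20->11, 19->10, 1->1, 13->9, 7->6, 21->12, 5->4, 2->2
rank(y): 17->10, 6->3, 10->5, 5->2, 8->4, 16->9, 18->11, 11->6, 3->1, 21->12, 12->7, 13->8
Step 2: d_i = R_x(i) - R_y(i); compute d_i^2.
  (7-10)^2=9, (3-3)^2=0, (8-5)^2=9, (5-2)^2=9, (11-4)^2=49, (10-9)^2=1, (1-11)^2=100, (9-6)^2=9, (6-1)^2=25, (12-12)^2=0, (4-7)^2=9, (2-8)^2=36
sum(d^2) = 256.
Step 3: rho = 1 - 6*256 / (12*(12^2 - 1)) = 1 - 1536/1716 = 0.104895.
Step 4: Under H0, t = rho * sqrt((n-2)/(1-rho^2)) = 0.3335 ~ t(10).
Step 5: Two-sided p-value from the t-distribution with 10 df = 0.745609.
Step 6: alpha = 0.05. fail to reject H0.

rho = 0.1049, p = 0.745609, fail to reject H0 at alpha = 0.05.


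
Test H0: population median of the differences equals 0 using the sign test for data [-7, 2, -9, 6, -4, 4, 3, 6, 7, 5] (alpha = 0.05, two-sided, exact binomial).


Step 1: Discard zero differences. Original n = 10; n_eff = number of nonzero differences = 10.
Nonzero differences (with sign): -7, +2, -9, +6, -4, +4, +3, +6, +7, +5
Step 2: Count signs: positive = 7, negative = 3.
Step 3: Under H0: P(positive) = 0.5, so the number of positives S ~ Bin(10, 0.5).
Step 4: Two-sided exact p-value = sum of Bin(10,0.5) probabilities at or below the observed probability = 0.343750.
Step 5: alpha = 0.05. fail to reject H0.

n_eff = 10, pos = 7, neg = 3, p = 0.343750, fail to reject H0.


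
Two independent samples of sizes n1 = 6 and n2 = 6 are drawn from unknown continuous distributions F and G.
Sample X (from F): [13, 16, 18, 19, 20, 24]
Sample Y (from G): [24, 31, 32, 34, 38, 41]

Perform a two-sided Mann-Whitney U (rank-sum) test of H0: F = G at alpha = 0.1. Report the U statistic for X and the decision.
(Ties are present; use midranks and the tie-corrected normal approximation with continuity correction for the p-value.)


Step 1: Combine and sort all 12 observations; assign midranks.
sorted (value, group): (13,X), (16,X), (18,X), (19,X), (20,X), (24,X), (24,Y), (31,Y), (32,Y), (34,Y), (38,Y), (41,Y)
ranks: 13->1, 16->2, 18->3, 19->4, 20->5, 24->6.5, 24->6.5, 31->8, 32->9, 34->10, 38->11, 41->12
Step 2: Rank sum for X: R1 = 1 + 2 + 3 + 4 + 5 + 6.5 = 21.5.
Step 3: U_X = R1 - n1(n1+1)/2 = 21.5 - 6*7/2 = 21.5 - 21 = 0.5.
       U_Y = n1*n2 - U_X = 36 - 0.5 = 35.5.
Step 4: Ties are present, so use the tie-corrected normal approximation (with continuity correction) for the p-value.
Step 5: p-value = 0.006392; compare to alpha = 0.1. reject H0.

U_X = 0.5, p = 0.006392, reject H0 at alpha = 0.1.


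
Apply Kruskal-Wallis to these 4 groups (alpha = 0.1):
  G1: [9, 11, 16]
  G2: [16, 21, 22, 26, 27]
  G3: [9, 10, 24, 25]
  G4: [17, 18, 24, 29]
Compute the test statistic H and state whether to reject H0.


Step 1: Combine all N = 16 observations and assign midranks.
sorted (value, group, rank): (9,G1,1.5), (9,G3,1.5), (10,G3,3), (11,G1,4), (16,G1,5.5), (16,G2,5.5), (17,G4,7), (18,G4,8), (21,G2,9), (22,G2,10), (24,G3,11.5), (24,G4,11.5), (25,G3,13), (26,G2,14), (27,G2,15), (29,G4,16)
Step 2: Sum ranks within each group.
R_1 = 11 (n_1 = 3)
R_2 = 53.5 (n_2 = 5)
R_3 = 29 (n_3 = 4)
R_4 = 42.5 (n_4 = 4)
Step 3: H = 12/(N(N+1)) * sum(R_i^2/n_i) - 3(N+1)
     = 12/(16*17) * (11^2/3 + 53.5^2/5 + 29^2/4 + 42.5^2/4) - 3*17
     = 0.044118 * 1274.6 - 51
     = 5.232169.
Step 4: Ties present; correction factor C = 1 - 18/(16^3 - 16) = 0.995588. Corrected H = 5.232169 / 0.995588 = 5.255355.
Step 5: Under H0, H ~ chi^2(3); p-value = 0.154026.
Step 6: alpha = 0.1. fail to reject H0.

H = 5.2554, df = 3, p = 0.154026, fail to reject H0.


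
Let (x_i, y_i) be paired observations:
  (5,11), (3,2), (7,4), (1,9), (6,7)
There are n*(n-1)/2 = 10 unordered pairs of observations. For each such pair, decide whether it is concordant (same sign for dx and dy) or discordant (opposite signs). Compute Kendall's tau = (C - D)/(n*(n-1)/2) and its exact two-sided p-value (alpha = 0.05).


Step 1: Enumerate the 10 unordered pairs (i,j) with i<j and classify each by sign(x_j-x_i) * sign(y_j-y_i).
  (1,2):dx=-2,dy=-9->C; (1,3):dx=+2,dy=-7->D; (1,4):dx=-4,dy=-2->C; (1,5):dx=+1,dy=-4->D
  (2,3):dx=+4,dy=+2->C; (2,4):dx=-2,dy=+7->D; (2,5):dx=+3,dy=+5->C; (3,4):dx=-6,dy=+5->D
  (3,5):dx=-1,dy=+3->D; (4,5):dx=+5,dy=-2->D
Step 2: C = 4, D = 6, total pairs = 10.
Step 3: tau = (C - D)/(n(n-1)/2) = (4 - 6)/10 = -0.200000.
Step 4: Exact two-sided p-value (enumerate n! = 120 permutations of y under H0): p = 0.816667.
Step 5: alpha = 0.05. fail to reject H0.

tau_b = -0.2000 (C=4, D=6), p = 0.816667, fail to reject H0.


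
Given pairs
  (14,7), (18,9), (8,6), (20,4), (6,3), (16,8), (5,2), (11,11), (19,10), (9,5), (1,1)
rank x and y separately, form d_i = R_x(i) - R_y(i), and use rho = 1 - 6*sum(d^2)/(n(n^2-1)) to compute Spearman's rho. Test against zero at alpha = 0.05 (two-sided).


Step 1: Rank x and y separately (midranks; no ties here).
rank(x): 14->7, 18->9, 8->4, 20->11, 6->3, 16->8, 5->2, 11->6, 19->10, 9->5, 1->1
rank(y): 7->7, 9->9, 6->6, 4->4, 3->3, 8->8, 2->2, 11->11, 10->10, 5->5, 1->1
Step 2: d_i = R_x(i) - R_y(i); compute d_i^2.
  (7-7)^2=0, (9-9)^2=0, (4-6)^2=4, (11-4)^2=49, (3-3)^2=0, (8-8)^2=0, (2-2)^2=0, (6-11)^2=25, (10-10)^2=0, (5-5)^2=0, (1-1)^2=0
sum(d^2) = 78.
Step 3: rho = 1 - 6*78 / (11*(11^2 - 1)) = 1 - 468/1320 = 0.645455.
Step 4: Under H0, t = rho * sqrt((n-2)/(1-rho^2)) = 2.5352 ~ t(9).
Step 5: Two-sided p-value from the t-distribution with 9 df = 0.031963.
Step 6: alpha = 0.05. reject H0.

rho = 0.6455, p = 0.031963, reject H0 at alpha = 0.05.


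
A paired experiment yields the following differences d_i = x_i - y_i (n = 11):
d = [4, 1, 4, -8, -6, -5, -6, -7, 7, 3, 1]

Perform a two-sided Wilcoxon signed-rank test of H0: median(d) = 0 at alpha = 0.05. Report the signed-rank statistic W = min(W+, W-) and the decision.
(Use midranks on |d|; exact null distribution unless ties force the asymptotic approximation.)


Step 1: Drop any zero differences (none here) and take |d_i|.
|d| = [4, 1, 4, 8, 6, 5, 6, 7, 7, 3, 1]
Step 2: Midrank |d_i| (ties get averaged ranks).
ranks: |4|->4.5, |1|->1.5, |4|->4.5, |8|->11, |6|->7.5, |5|->6, |6|->7.5, |7|->9.5, |7|->9.5, |3|->3, |1|->1.5
Step 3: Attach original signs; sum ranks with positive sign and with negative sign.
W+ = 4.5 + 1.5 + 4.5 + 9.5 + 3 + 1.5 = 24.5
W- = 11 + 7.5 + 6 + 7.5 + 9.5 = 41.5
(Check: W+ + W- = 66 should equal n(n+1)/2 = 66.)
Step 4: Test statistic W = min(W+, W-) = 24.5.
Step 5: Ties in |d|, so use the tie-corrected normal approximation.
        E[W] = n(n+1)/4 = 11*12/4 = 33.
        Tie groups: |d|=1 (t=2), |d|=4 (t=2), |d|=6 (t=2), |d|=7 (t=2); sum(t^3 - t) = 24.
        Var[W] = n(n+1)(2n+1)/24 - sum(t^3-t)/48 = 3036/24 - 24/48 = 126.
        z = (W - E[W]) / sqrt(Var[W]) = (24.5 - 33) / 11.2250 = -0.7572.
        Two-sided p = 2*Phi(z) = 0.448906.
Step 6: alpha = 0.05. fail to reject H0.

W+ = 24.5, W- = 41.5, W = min = 24.5, p = 0.448906, fail to reject H0.


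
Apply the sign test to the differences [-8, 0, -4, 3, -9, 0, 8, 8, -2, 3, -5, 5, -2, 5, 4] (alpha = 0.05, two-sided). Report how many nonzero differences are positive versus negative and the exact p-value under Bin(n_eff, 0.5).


Step 1: Discard zero differences. Original n = 15; n_eff = number of nonzero differences = 13.
Nonzero differences (with sign): -8, -4, +3, -9, +8, +8, -2, +3, -5, +5, -2, +5, +4
Step 2: Count signs: positive = 7, negative = 6.
Step 3: Under H0: P(positive) = 0.5, so the number of positives S ~ Bin(13, 0.5).
Step 4: Two-sided exact p-value = sum of Bin(13,0.5) probabilities at or below the observed probability = 1.000000.
Step 5: alpha = 0.05. fail to reject H0.

n_eff = 13, pos = 7, neg = 6, p = 1.000000, fail to reject H0.


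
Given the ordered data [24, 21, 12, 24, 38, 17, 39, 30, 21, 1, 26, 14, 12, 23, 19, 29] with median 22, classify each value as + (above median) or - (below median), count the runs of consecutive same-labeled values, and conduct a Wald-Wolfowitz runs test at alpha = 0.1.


Step 1: Compute median = 22; label A = above, B = below.
Labels in order: ABBAABAABBABBABA  (n_A = 8, n_B = 8)
Step 2: Count runs R = 11.
Step 3: Under H0 (random ordering), E[R] = 2*n_A*n_B/(n_A+n_B) + 1 = 2*8*8/16 + 1 = 9.0000.
        Var[R] = 2*n_A*n_B*(2*n_A*n_B - n_A - n_B) / ((n_A+n_B)^2 * (n_A+n_B-1)) = 14336/3840 = 3.7333.
        SD[R] = 1.9322.
Step 4: Continuity-corrected z = (R - 0.5 - E[R]) / SD[R] = (11 - 0.5 - 9.0000) / 1.9322 = 0.7763.
Step 5: Two-sided p-value via normal approximation = 2*(1 - Phi(|z|)) = 0.437558.
Step 6: alpha = 0.1. fail to reject H0.

R = 11, z = 0.7763, p = 0.437558, fail to reject H0.


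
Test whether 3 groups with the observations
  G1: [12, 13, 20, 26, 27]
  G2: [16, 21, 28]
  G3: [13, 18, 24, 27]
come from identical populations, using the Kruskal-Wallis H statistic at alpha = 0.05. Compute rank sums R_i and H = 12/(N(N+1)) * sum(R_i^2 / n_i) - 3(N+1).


Step 1: Combine all N = 12 observations and assign midranks.
sorted (value, group, rank): (12,G1,1), (13,G1,2.5), (13,G3,2.5), (16,G2,4), (18,G3,5), (20,G1,6), (21,G2,7), (24,G3,8), (26,G1,9), (27,G1,10.5), (27,G3,10.5), (28,G2,12)
Step 2: Sum ranks within each group.
R_1 = 29 (n_1 = 5)
R_2 = 23 (n_2 = 3)
R_3 = 26 (n_3 = 4)
Step 3: H = 12/(N(N+1)) * sum(R_i^2/n_i) - 3(N+1)
     = 12/(12*13) * (29^2/5 + 23^2/3 + 26^2/4) - 3*13
     = 0.076923 * 513.533 - 39
     = 0.502564.
Step 4: Ties present; correction factor C = 1 - 12/(12^3 - 12) = 0.993007. Corrected H = 0.502564 / 0.993007 = 0.506103.
Step 5: Under H0, H ~ chi^2(2); p-value = 0.776428.
Step 6: alpha = 0.05. fail to reject H0.

H = 0.5061, df = 2, p = 0.776428, fail to reject H0.


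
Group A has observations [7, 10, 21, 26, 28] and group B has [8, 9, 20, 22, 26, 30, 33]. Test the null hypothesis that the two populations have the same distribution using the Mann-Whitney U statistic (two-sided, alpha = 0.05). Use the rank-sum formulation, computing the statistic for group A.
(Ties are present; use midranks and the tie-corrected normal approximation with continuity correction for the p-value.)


Step 1: Combine and sort all 12 observations; assign midranks.
sorted (value, group): (7,X), (8,Y), (9,Y), (10,X), (20,Y), (21,X), (22,Y), (26,X), (26,Y), (28,X), (30,Y), (33,Y)
ranks: 7->1, 8->2, 9->3, 10->4, 20->5, 21->6, 22->7, 26->8.5, 26->8.5, 28->10, 30->11, 33->12
Step 2: Rank sum for X: R1 = 1 + 4 + 6 + 8.5 + 10 = 29.5.
Step 3: U_X = R1 - n1(n1+1)/2 = 29.5 - 5*6/2 = 29.5 - 15 = 14.5.
       U_Y = n1*n2 - U_X = 35 - 14.5 = 20.5.
Step 4: Ties are present, so use the tie-corrected normal approximation (with continuity correction) for the p-value.
Step 5: p-value = 0.684221; compare to alpha = 0.05. fail to reject H0.

U_X = 14.5, p = 0.684221, fail to reject H0 at alpha = 0.05.


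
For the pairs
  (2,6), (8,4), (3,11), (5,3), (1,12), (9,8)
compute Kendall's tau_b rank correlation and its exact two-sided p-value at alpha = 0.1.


Step 1: Enumerate the 15 unordered pairs (i,j) with i<j and classify each by sign(x_j-x_i) * sign(y_j-y_i).
  (1,2):dx=+6,dy=-2->D; (1,3):dx=+1,dy=+5->C; (1,4):dx=+3,dy=-3->D; (1,5):dx=-1,dy=+6->D
  (1,6):dx=+7,dy=+2->C; (2,3):dx=-5,dy=+7->D; (2,4):dx=-3,dy=-1->C; (2,5):dx=-7,dy=+8->D
  (2,6):dx=+1,dy=+4->C; (3,4):dx=+2,dy=-8->D; (3,5):dx=-2,dy=+1->D; (3,6):dx=+6,dy=-3->D
  (4,5):dx=-4,dy=+9->D; (4,6):dx=+4,dy=+5->C; (5,6):dx=+8,dy=-4->D
Step 2: C = 5, D = 10, total pairs = 15.
Step 3: tau = (C - D)/(n(n-1)/2) = (5 - 10)/15 = -0.333333.
Step 4: Exact two-sided p-value (enumerate n! = 720 permutations of y under H0): p = 0.469444.
Step 5: alpha = 0.1. fail to reject H0.

tau_b = -0.3333 (C=5, D=10), p = 0.469444, fail to reject H0.


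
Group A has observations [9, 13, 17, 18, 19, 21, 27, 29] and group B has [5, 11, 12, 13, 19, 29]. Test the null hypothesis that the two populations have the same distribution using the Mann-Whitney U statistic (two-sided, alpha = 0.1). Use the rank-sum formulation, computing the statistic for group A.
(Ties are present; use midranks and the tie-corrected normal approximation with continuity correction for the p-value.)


Step 1: Combine and sort all 14 observations; assign midranks.
sorted (value, group): (5,Y), (9,X), (11,Y), (12,Y), (13,X), (13,Y), (17,X), (18,X), (19,X), (19,Y), (21,X), (27,X), (29,X), (29,Y)
ranks: 5->1, 9->2, 11->3, 12->4, 13->5.5, 13->5.5, 17->7, 18->8, 19->9.5, 19->9.5, 21->11, 27->12, 29->13.5, 29->13.5
Step 2: Rank sum for X: R1 = 2 + 5.5 + 7 + 8 + 9.5 + 11 + 12 + 13.5 = 68.5.
Step 3: U_X = R1 - n1(n1+1)/2 = 68.5 - 8*9/2 = 68.5 - 36 = 32.5.
       U_Y = n1*n2 - U_X = 48 - 32.5 = 15.5.
Step 4: Ties are present, so use the tie-corrected normal approximation (with continuity correction) for the p-value.
Step 5: p-value = 0.300101; compare to alpha = 0.1. fail to reject H0.

U_X = 32.5, p = 0.300101, fail to reject H0 at alpha = 0.1.


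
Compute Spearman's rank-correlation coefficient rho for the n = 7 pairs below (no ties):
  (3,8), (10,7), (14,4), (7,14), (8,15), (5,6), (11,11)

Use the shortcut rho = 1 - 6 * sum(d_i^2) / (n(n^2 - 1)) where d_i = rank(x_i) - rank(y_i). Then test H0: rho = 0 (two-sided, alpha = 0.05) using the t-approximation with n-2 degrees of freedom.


Step 1: Rank x and y separately (midranks; no ties here).
rank(x): 3->1, 10->5, 14->7, 7->3, 8->4, 5->2, 11->6
rank(y): 8->4, 7->3, 4->1, 14->6, 15->7, 6->2, 11->5
Step 2: d_i = R_x(i) - R_y(i); compute d_i^2.
  (1-4)^2=9, (5-3)^2=4, (7-1)^2=36, (3-6)^2=9, (4-7)^2=9, (2-2)^2=0, (6-5)^2=1
sum(d^2) = 68.
Step 3: rho = 1 - 6*68 / (7*(7^2 - 1)) = 1 - 408/336 = -0.214286.
Step 4: Under H0, t = rho * sqrt((n-2)/(1-rho^2)) = -0.4906 ~ t(5).
Step 5: Two-sided p-value from the t-distribution with 5 df = 0.644512.
Step 6: alpha = 0.05. fail to reject H0.

rho = -0.2143, p = 0.644512, fail to reject H0 at alpha = 0.05.


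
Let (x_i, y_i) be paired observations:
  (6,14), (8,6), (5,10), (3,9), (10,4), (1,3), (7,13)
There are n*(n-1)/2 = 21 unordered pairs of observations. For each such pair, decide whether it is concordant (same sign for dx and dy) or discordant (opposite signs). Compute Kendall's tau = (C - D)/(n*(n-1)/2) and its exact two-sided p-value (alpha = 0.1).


Step 1: Enumerate the 21 unordered pairs (i,j) with i<j and classify each by sign(x_j-x_i) * sign(y_j-y_i).
  (1,2):dx=+2,dy=-8->D; (1,3):dx=-1,dy=-4->C; (1,4):dx=-3,dy=-5->C; (1,5):dx=+4,dy=-10->D
  (1,6):dx=-5,dy=-11->C; (1,7):dx=+1,dy=-1->D; (2,3):dx=-3,dy=+4->D; (2,4):dx=-5,dy=+3->D
  (2,5):dx=+2,dy=-2->D; (2,6):dx=-7,dy=-3->C; (2,7):dx=-1,dy=+7->D; (3,4):dx=-2,dy=-1->C
  (3,5):dx=+5,dy=-6->D; (3,6):dx=-4,dy=-7->C; (3,7):dx=+2,dy=+3->C; (4,5):dx=+7,dy=-5->D
  (4,6):dx=-2,dy=-6->C; (4,7):dx=+4,dy=+4->C; (5,6):dx=-9,dy=-1->C; (5,7):dx=-3,dy=+9->D
  (6,7):dx=+6,dy=+10->C
Step 2: C = 11, D = 10, total pairs = 21.
Step 3: tau = (C - D)/(n(n-1)/2) = (11 - 10)/21 = 0.047619.
Step 4: Exact two-sided p-value (enumerate n! = 5040 permutations of y under H0): p = 1.000000.
Step 5: alpha = 0.1. fail to reject H0.

tau_b = 0.0476 (C=11, D=10), p = 1.000000, fail to reject H0.


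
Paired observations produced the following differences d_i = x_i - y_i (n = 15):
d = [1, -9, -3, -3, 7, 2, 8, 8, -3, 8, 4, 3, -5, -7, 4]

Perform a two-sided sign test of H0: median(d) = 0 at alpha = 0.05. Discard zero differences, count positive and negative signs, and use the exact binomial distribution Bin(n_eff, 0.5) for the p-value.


Step 1: Discard zero differences. Original n = 15; n_eff = number of nonzero differences = 15.
Nonzero differences (with sign): +1, -9, -3, -3, +7, +2, +8, +8, -3, +8, +4, +3, -5, -7, +4
Step 2: Count signs: positive = 9, negative = 6.
Step 3: Under H0: P(positive) = 0.5, so the number of positives S ~ Bin(15, 0.5).
Step 4: Two-sided exact p-value = sum of Bin(15,0.5) probabilities at or below the observed probability = 0.607239.
Step 5: alpha = 0.05. fail to reject H0.

n_eff = 15, pos = 9, neg = 6, p = 0.607239, fail to reject H0.


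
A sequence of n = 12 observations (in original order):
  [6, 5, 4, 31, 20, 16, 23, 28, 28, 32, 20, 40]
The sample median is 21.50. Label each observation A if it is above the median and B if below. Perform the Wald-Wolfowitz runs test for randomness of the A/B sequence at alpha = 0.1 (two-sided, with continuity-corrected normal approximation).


Step 1: Compute median = 21.50; label A = above, B = below.
Labels in order: BBBABBAAAABA  (n_A = 6, n_B = 6)
Step 2: Count runs R = 6.
Step 3: Under H0 (random ordering), E[R] = 2*n_A*n_B/(n_A+n_B) + 1 = 2*6*6/12 + 1 = 7.0000.
        Var[R] = 2*n_A*n_B*(2*n_A*n_B - n_A - n_B) / ((n_A+n_B)^2 * (n_A+n_B-1)) = 4320/1584 = 2.7273.
        SD[R] = 1.6514.
Step 4: Continuity-corrected z = (R + 0.5 - E[R]) / SD[R] = (6 + 0.5 - 7.0000) / 1.6514 = -0.3028.
Step 5: Two-sided p-value via normal approximation = 2*(1 - Phi(|z|)) = 0.762069.
Step 6: alpha = 0.1. fail to reject H0.

R = 6, z = -0.3028, p = 0.762069, fail to reject H0.


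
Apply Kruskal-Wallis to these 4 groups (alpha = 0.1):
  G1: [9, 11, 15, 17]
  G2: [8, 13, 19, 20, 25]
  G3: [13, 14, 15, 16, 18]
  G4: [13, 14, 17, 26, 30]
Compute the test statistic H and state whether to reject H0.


Step 1: Combine all N = 19 observations and assign midranks.
sorted (value, group, rank): (8,G2,1), (9,G1,2), (11,G1,3), (13,G2,5), (13,G3,5), (13,G4,5), (14,G3,7.5), (14,G4,7.5), (15,G1,9.5), (15,G3,9.5), (16,G3,11), (17,G1,12.5), (17,G4,12.5), (18,G3,14), (19,G2,15), (20,G2,16), (25,G2,17), (26,G4,18), (30,G4,19)
Step 2: Sum ranks within each group.
R_1 = 27 (n_1 = 4)
R_2 = 54 (n_2 = 5)
R_3 = 47 (n_3 = 5)
R_4 = 62 (n_4 = 5)
Step 3: H = 12/(N(N+1)) * sum(R_i^2/n_i) - 3(N+1)
     = 12/(19*20) * (27^2/4 + 54^2/5 + 47^2/5 + 62^2/5) - 3*20
     = 0.031579 * 1976.05 - 60
     = 2.401579.
Step 4: Ties present; correction factor C = 1 - 42/(19^3 - 19) = 0.993860. Corrected H = 2.401579 / 0.993860 = 2.416417.
Step 5: Under H0, H ~ chi^2(3); p-value = 0.490586.
Step 6: alpha = 0.1. fail to reject H0.

H = 2.4164, df = 3, p = 0.490586, fail to reject H0.
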